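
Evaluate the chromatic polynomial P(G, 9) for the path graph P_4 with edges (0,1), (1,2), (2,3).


P(P_4, k) = k * (k-1)^(3).
P(9) = 9 * 8^3 = 9 * 512 = 4608.

4608


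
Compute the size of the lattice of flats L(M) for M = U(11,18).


Flats of U(11,18): every subset of size < 11 is a flat, plus E itself.
Count = C(18,0) + C(18,1) + C(18,2) + C(18,3) + C(18,4) + C(18,5) + C(18,6) + C(18,7) + C(18,8) + C(18,9) + C(18,10) + 1
     = 1 + 18 + 153 + 816 + 3060 + 8568 + 18564 + 31824 + 43758 + 48620 + 43758 + 1
     = 199141.

199141


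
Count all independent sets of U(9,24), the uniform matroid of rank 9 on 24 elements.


Independent sets of U(9,24) are all subsets of size <= 9.
Count = (24 choose 0) + (24 choose 1) + (24 choose 2) + (24 choose 3) + (24 choose 4) + (24 choose 5) + (24 choose 6) + (24 choose 7) + (24 choose 8) + (24 choose 9)
     = 1 + 24 + 276 + 2024 + 10626 + 42504 + 134596 + 346104 + 735471 + 1307504
     = 2579130.

2579130


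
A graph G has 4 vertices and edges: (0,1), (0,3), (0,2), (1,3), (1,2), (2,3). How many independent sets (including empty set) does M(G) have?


An independent set in a graphic matroid is an acyclic edge subset.
G has 4 vertices and 6 edges.
Enumerate all 2^6 = 64 subsets, checking for acyclicity.
Total independent sets = 38.

38


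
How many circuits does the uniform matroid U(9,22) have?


In U(9,22), circuits are the (10)-element subsets.
Any set of 10 elements is dependent, and removing any one element gives
an independent set of size 9, so it is a minimal dependent set.
Number of circuits = C(22,10) = 22! / (10! * 12!) = 646646.

646646


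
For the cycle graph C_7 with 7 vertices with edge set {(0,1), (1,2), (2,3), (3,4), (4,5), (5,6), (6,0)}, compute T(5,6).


T(C_7; x,y) = x + x^2 + ... + x^(6) + y.
T(5,6) = 5^1 + 5^2 + 5^3 + 5^4 + 5^5 + 5^6 + 6
= 5 + 25 + 125 + 625 + 3125 + 15625 + 6
= 19536.

19536


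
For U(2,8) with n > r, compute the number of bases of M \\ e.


Deleting e from U(2,8) gives U(2,7) since n > r.
Bases of U(2,7) = C(7,2) = (7 * 6) / (1 * 2) = 21.

21


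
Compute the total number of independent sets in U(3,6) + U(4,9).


For a direct sum, |I(M1+M2)| = |I(M1)| * |I(M2)|.
|I(U(3,6))| = sum C(6,k) for k=0..3 = 42.
|I(U(4,9))| = sum C(9,k) for k=0..4 = 256.
Total = 42 * 256 = 10752.

10752


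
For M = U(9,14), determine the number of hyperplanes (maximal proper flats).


Hyperplanes of U(9,14) are flats of rank 8.
In a uniform matroid, these are exactly the (8)-element subsets.
Count = (14 choose 8) = 3003.

3003


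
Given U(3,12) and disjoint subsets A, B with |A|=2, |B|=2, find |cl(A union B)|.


|A union B| = 2 + 2 = 4 (disjoint).
In U(3,12), cl(S) = S if |S| < 3, else cl(S) = E.
Since 4 >= 3, cl(A union B) = E.
|cl(A union B)| = 12.

12


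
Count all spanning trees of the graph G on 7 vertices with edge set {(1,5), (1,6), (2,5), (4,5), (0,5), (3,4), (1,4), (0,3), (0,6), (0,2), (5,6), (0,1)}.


By Kirchhoff's matrix tree theorem, the number of spanning trees equals
the determinant of any cofactor of the Laplacian matrix L.
G has 7 vertices and 12 edges.
Computing the (6 x 6) cofactor determinant gives 279.

279


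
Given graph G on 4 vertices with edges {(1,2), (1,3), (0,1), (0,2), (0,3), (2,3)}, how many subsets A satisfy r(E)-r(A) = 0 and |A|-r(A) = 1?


R(x,y) = sum over A in 2^E of x^(r(E)-r(A)) * y^(|A|-r(A)).
G has 4 vertices, 6 edges. r(E) = 3.
Enumerate all 2^6 = 64 subsets.
Count subsets with r(E)-r(A)=0 and |A|-r(A)=1: 15.

15


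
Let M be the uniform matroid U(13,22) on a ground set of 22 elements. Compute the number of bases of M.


Bases of U(13,22) are all 13-element subsets of the 22-element ground set.
Number of bases = C(22,13).
(22 choose 13) = 497420.

497420


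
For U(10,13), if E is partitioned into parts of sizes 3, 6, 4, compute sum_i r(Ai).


r(Ai) = min(|Ai|, 10) for each part.
Sum = min(3,10) + min(6,10) + min(4,10)
    = 3 + 6 + 4
    = 13.

13


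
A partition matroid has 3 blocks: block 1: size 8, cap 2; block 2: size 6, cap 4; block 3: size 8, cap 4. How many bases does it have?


A basis picks exactly ci elements from block i.
Number of bases = product of C(|Si|, ci).
= C(8,2) * C(6,4) * C(8,4)
= 28 * 15 * 70
= 29400.

29400


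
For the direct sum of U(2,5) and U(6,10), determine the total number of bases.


Bases of a direct sum M1 + M2: |B| = |B(M1)| * |B(M2)|.
|B(U(2,5))| = C(5,2) = 10.
|B(U(6,10))| = C(10,6) = 210.
Total bases = 10 * 210 = 2100.

2100


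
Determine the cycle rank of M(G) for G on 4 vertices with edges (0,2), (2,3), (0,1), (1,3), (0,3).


Cycle rank (nullity) = |E| - r(M) = |E| - (|V| - c).
|E| = 5, |V| = 4, c = 1.
Nullity = 5 - (4 - 1) = 5 - 3 = 2.

2


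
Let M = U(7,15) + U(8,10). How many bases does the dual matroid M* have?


(M1+M2)* = M1* + M2*.
M1* = U(8,15), bases: C(15,8) = 6435.
M2* = U(2,10), bases: C(10,2) = 45.
|B(M*)| = 6435 * 45 = 289575.

289575


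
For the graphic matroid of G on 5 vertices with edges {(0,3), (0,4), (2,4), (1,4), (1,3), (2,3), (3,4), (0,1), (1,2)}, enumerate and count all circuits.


A circuit in a graphic matroid = edge set of a simple cycle.
G has 5 vertices and 9 edges.
Enumerating all minimal edge subsets forming cycles...
Total circuits found: 22.

22


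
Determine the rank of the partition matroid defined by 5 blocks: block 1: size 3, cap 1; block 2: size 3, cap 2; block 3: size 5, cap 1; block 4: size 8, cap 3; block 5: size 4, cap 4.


Rank of a partition matroid = sum of min(|Si|, ci) for each block.
= min(3,1) + min(3,2) + min(5,1) + min(8,3) + min(4,4)
= 1 + 2 + 1 + 3 + 4
= 11.

11


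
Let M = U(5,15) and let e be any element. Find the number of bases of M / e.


Contracting e from U(5,15) gives U(4,14).
Bases of U(4,14) = C(14,4) = (14 * 13 * 12 * 11) / (1 * 2 * 3 * 4) = 1001.

1001


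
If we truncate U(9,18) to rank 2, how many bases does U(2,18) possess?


Truncating U(9,18) to rank 2 gives U(2,18).
Bases of U(2,18) are all 2-element subsets of 18 elements.
Number of bases = C(18,2) = 18! / (2! * 16!) = 153.

153


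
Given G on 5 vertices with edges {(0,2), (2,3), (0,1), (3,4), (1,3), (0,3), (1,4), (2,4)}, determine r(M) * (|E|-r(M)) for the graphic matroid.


r(M) = |V| - c = 5 - 1 = 4.
nullity = |E| - r(M) = 8 - 4 = 4.
Product = 4 * 4 = 16.

16


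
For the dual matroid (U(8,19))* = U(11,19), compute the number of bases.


The dual of U(r,n) is U(n-r, n) = U(11,19).
Bases of U(11,19) are all (11)-element subsets.
|B(M*)| = C(19,11) = 19! / (11! * 8!) = 75582.

75582


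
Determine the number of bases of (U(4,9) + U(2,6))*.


(M1+M2)* = M1* + M2*.
M1* = U(5,9), bases: C(9,5) = 126.
M2* = U(4,6), bases: C(6,4) = 15.
|B(M*)| = 126 * 15 = 1890.

1890


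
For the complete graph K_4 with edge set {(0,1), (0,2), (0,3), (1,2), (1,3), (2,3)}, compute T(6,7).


T(K_4; x,y) = x^3 + 3x^2 + 4xy + 2x + y^3 + 3y^2 + 2y.
Substituting x=6, y=7:
= 216 + 108 + 168 + 12 + 343 + 147 + 14
= 1008.

1008


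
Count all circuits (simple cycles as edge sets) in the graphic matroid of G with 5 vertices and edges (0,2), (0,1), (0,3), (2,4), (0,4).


A circuit in a graphic matroid = edge set of a simple cycle.
G has 5 vertices and 5 edges.
Enumerating all minimal edge subsets forming cycles...
Total circuits found: 1.

1


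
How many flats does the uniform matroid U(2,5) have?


Flats of U(2,5): every subset of size < 2 is a flat, plus E itself.
Count = (5 choose 0) + (5 choose 1) + 1
     = 1 + 5 + 1
     = 7.

7


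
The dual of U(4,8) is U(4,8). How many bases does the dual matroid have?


The dual of U(r,n) is U(n-r, n) = U(4,8).
Bases of U(4,8) are all (4)-element subsets.
|B(M*)| = (8 choose 4) = 70.

70


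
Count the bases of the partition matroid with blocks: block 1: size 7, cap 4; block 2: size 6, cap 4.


A basis picks exactly ci elements from block i.
Number of bases = product of C(|Si|, ci).
= C(7,4) * C(6,4)
= 35 * 15
= 525.

525


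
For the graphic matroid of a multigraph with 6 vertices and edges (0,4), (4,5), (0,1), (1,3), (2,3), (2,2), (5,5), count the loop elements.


In a graphic matroid, a loop is a self-loop edge (u,u) with rank 0.
Examining all 7 edges for self-loops...
Self-loops found: (2,2), (5,5)
Number of loops = 2.

2


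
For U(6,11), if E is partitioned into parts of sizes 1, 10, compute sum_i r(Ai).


r(Ai) = min(|Ai|, 6) for each part.
Sum = min(1,6) + min(10,6)
    = 1 + 6
    = 7.

7


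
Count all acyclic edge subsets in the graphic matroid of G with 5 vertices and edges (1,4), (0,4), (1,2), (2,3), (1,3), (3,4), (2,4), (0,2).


An independent set in a graphic matroid is an acyclic edge subset.
G has 5 vertices and 8 edges.
Enumerate all 2^8 = 256 subsets, checking for acyclicity.
Total independent sets = 128.

128


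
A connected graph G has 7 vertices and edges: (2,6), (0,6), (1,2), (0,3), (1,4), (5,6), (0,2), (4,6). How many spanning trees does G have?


By Kirchhoff's matrix tree theorem, the number of spanning trees equals
the determinant of any cofactor of the Laplacian matrix L.
G has 7 vertices and 8 edges.
Computing the (6 x 6) cofactor determinant gives 11.

11


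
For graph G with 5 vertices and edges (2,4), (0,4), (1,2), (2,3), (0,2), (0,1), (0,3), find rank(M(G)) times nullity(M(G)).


r(M) = |V| - c = 5 - 1 = 4.
nullity = |E| - r(M) = 7 - 4 = 3.
Product = 4 * 3 = 12.

12


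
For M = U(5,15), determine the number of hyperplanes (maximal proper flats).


Hyperplanes of U(5,15) are flats of rank 4.
In a uniform matroid, these are exactly the (4)-element subsets.
Count = (15 choose 4) = 1365.

1365


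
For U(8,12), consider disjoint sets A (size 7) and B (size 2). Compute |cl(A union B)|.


|A union B| = 7 + 2 = 9 (disjoint).
In U(8,12), cl(S) = S if |S| < 8, else cl(S) = E.
Since 9 >= 8, cl(A union B) = E.
|cl(A union B)| = 12.

12


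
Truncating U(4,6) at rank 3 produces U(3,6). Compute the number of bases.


Truncating U(4,6) to rank 3 gives U(3,6).
Bases of U(3,6) are all 3-element subsets of 6 elements.
Number of bases = C(6,3) = 6! / (3! * 3!) = 20.

20


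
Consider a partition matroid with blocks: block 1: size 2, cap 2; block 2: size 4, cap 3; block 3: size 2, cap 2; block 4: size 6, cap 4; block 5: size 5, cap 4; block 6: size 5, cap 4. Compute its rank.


Rank of a partition matroid = sum of min(|Si|, ci) for each block.
= min(2,2) + min(4,3) + min(2,2) + min(6,4) + min(5,4) + min(5,4)
= 2 + 3 + 2 + 4 + 4 + 4
= 19.

19


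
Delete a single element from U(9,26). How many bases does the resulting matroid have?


Deleting e from U(9,26) gives U(9,25) since n > r.
Bases of U(9,25) = C(25,9) = 2042975.

2042975


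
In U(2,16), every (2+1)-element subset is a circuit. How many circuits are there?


In U(2,16), circuits are the (3)-element subsets.
Any set of 3 elements is dependent, and removing any one element gives
an independent set of size 2, so it is a minimal dependent set.
Number of circuits = C(16,3) = (16 * 15 * 14) / (1 * 2 * 3) = 560.

560


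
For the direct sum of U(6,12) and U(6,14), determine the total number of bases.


Bases of a direct sum M1 + M2: |B| = |B(M1)| * |B(M2)|.
|B(U(6,12))| = C(12,6) = 924.
|B(U(6,14))| = C(14,6) = 3003.
Total bases = 924 * 3003 = 2774772.

2774772


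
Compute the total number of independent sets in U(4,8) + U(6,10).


For a direct sum, |I(M1+M2)| = |I(M1)| * |I(M2)|.
|I(U(4,8))| = sum C(8,k) for k=0..4 = 163.
|I(U(6,10))| = sum C(10,k) for k=0..6 = 848.
Total = 163 * 848 = 138224.

138224


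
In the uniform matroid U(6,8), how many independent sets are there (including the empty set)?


Independent sets of U(6,8) are all subsets of size <= 6.
Count = (8 choose 0) + (8 choose 1) + (8 choose 2) + (8 choose 3) + (8 choose 4) + (8 choose 5) + (8 choose 6)
     = 1 + 8 + 28 + 56 + 70 + 56 + 28
     = 247.

247


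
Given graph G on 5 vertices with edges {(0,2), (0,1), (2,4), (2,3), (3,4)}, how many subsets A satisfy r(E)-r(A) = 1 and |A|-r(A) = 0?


R(x,y) = sum over A in 2^E of x^(r(E)-r(A)) * y^(|A|-r(A)).
G has 5 vertices, 5 edges. r(E) = 4.
Enumerate all 2^5 = 32 subsets.
Count subsets with r(E)-r(A)=1 and |A|-r(A)=0: 9.

9


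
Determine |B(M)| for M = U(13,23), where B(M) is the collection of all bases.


Bases of U(13,23) are all 13-element subsets of the 23-element ground set.
Number of bases = C(23,13).
(23 choose 13) = 1144066.

1144066


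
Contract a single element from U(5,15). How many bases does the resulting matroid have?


Contracting e from U(5,15) gives U(4,14).
Bases of U(4,14) = (14 choose 4) = 1001.

1001


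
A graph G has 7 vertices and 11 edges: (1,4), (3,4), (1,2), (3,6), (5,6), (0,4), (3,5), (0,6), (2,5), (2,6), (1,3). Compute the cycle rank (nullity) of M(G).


Cycle rank (nullity) = |E| - r(M) = |E| - (|V| - c).
|E| = 11, |V| = 7, c = 1.
Nullity = 11 - (7 - 1) = 11 - 6 = 5.

5


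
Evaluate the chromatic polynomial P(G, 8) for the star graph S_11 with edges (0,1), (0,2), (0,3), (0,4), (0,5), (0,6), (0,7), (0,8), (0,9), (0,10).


P(tree, k) = k * (k-1)^(10) for any tree on 11 vertices.
P(8) = 8 * 7^10 = 8 * 282475249 = 2259801992.

2259801992


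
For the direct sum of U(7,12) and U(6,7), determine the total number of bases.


Bases of a direct sum M1 + M2: |B| = |B(M1)| * |B(M2)|.
|B(U(7,12))| = C(12,7) = 792.
|B(U(6,7))| = C(7,6) = 7.
Total bases = 792 * 7 = 5544.

5544


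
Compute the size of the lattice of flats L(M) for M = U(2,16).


Flats of U(2,16): every subset of size < 2 is a flat, plus E itself.
Count = C(16,0) + C(16,1) + 1
     = 1 + 16 + 1
     = 18.

18


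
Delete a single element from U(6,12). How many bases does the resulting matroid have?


Deleting e from U(6,12) gives U(6,11) since n > r.
Bases of U(6,11) = (11 choose 6) = 462.

462


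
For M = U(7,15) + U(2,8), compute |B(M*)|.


(M1+M2)* = M1* + M2*.
M1* = U(8,15), bases: C(15,8) = 6435.
M2* = U(6,8), bases: C(8,6) = 28.
|B(M*)| = 6435 * 28 = 180180.

180180


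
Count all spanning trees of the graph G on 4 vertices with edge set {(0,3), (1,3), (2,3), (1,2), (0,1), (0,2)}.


By Kirchhoff's matrix tree theorem, the number of spanning trees equals
the determinant of any cofactor of the Laplacian matrix L.
G has 4 vertices and 6 edges.
Computing the (3 x 3) cofactor determinant gives 16.

16


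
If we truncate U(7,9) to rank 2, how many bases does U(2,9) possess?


Truncating U(7,9) to rank 2 gives U(2,9).
Bases of U(2,9) are all 2-element subsets of 9 elements.
Number of bases = C(9,2) = 9! / (2! * 7!) = 36.

36


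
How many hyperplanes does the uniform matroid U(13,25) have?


Hyperplanes of U(13,25) are flats of rank 12.
In a uniform matroid, these are exactly the (12)-element subsets.
Count = C(25,12) = 25! / (12! * 13!) = 5200300.

5200300


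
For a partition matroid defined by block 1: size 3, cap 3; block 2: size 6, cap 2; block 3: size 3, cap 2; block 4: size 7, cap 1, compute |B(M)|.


A basis picks exactly ci elements from block i.
Number of bases = product of C(|Si|, ci).
= C(3,3) * C(6,2) * C(3,2) * C(7,1)
= 1 * 15 * 3 * 7
= 315.

315


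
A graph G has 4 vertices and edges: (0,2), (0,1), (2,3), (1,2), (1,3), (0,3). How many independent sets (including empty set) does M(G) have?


An independent set in a graphic matroid is an acyclic edge subset.
G has 4 vertices and 6 edges.
Enumerate all 2^6 = 64 subsets, checking for acyclicity.
Total independent sets = 38.

38


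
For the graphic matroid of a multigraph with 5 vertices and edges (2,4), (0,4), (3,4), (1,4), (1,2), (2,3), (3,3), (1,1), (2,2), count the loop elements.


In a graphic matroid, a loop is a self-loop edge (u,u) with rank 0.
Examining all 9 edges for self-loops...
Self-loops found: (3,3), (1,1), (2,2)
Number of loops = 3.

3


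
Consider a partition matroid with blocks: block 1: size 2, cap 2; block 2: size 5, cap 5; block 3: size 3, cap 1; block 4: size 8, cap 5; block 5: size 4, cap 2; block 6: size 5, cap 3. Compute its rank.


Rank of a partition matroid = sum of min(|Si|, ci) for each block.
= min(2,2) + min(5,5) + min(3,1) + min(8,5) + min(4,2) + min(5,3)
= 2 + 5 + 1 + 5 + 2 + 3
= 18.

18


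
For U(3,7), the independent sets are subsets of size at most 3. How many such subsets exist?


Independent sets of U(3,7) are all subsets of size <= 3.
Count = (7 choose 0) + (7 choose 1) + (7 choose 2) + (7 choose 3)
     = 1 + 7 + 21 + 35
     = 64.

64


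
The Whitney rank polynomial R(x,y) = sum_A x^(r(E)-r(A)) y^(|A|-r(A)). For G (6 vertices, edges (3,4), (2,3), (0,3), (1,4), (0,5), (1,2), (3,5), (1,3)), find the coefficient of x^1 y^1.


R(x,y) = sum over A in 2^E of x^(r(E)-r(A)) * y^(|A|-r(A)).
G has 6 vertices, 8 edges. r(E) = 5.
Enumerate all 2^8 = 256 subsets.
Count subsets with r(E)-r(A)=1 and |A|-r(A)=1: 31.

31


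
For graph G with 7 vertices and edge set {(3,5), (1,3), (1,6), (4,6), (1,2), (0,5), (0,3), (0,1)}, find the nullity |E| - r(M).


Cycle rank (nullity) = |E| - r(M) = |E| - (|V| - c).
|E| = 8, |V| = 7, c = 1.
Nullity = 8 - (7 - 1) = 8 - 6 = 2.

2


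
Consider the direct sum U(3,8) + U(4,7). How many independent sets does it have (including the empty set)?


For a direct sum, |I(M1+M2)| = |I(M1)| * |I(M2)|.
|I(U(3,8))| = sum C(8,k) for k=0..3 = 93.
|I(U(4,7))| = sum C(7,k) for k=0..4 = 99.
Total = 93 * 99 = 9207.

9207


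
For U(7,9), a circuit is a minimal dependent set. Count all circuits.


In U(7,9), circuits are the (8)-element subsets.
Any set of 8 elements is dependent, and removing any one element gives
an independent set of size 7, so it is a minimal dependent set.
Number of circuits = (9 choose 8) = 9.

9


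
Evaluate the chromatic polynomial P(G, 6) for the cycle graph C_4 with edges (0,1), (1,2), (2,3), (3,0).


P(C_4, k) = (k-1)^4 + (-1)^4*(k-1).
P(6) = (5)^4 + 5
= 625 + 5 = 630.

630


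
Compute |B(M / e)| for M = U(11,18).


Contracting e from U(11,18) gives U(10,17).
Bases of U(10,17) = (17 choose 10) = 19448.

19448


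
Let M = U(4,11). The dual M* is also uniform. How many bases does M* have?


The dual of U(r,n) is U(n-r, n) = U(7,11).
Bases of U(7,11) are all (7)-element subsets.
|B(M*)| = (11 choose 7) = 330.

330


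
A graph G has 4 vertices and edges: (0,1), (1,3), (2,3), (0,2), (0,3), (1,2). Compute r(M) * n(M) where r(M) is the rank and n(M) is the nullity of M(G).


r(M) = |V| - c = 4 - 1 = 3.
nullity = |E| - r(M) = 6 - 3 = 3.
Product = 3 * 3 = 9.

9


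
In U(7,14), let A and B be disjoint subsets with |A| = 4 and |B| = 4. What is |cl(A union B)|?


|A union B| = 4 + 4 = 8 (disjoint).
In U(7,14), cl(S) = S if |S| < 7, else cl(S) = E.
Since 8 >= 7, cl(A union B) = E.
|cl(A union B)| = 14.

14


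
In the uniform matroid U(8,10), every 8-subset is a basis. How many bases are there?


Bases of U(8,10) are all 8-element subsets of the 10-element ground set.
Number of bases = C(10,8).
C(10,8) = 45.

45


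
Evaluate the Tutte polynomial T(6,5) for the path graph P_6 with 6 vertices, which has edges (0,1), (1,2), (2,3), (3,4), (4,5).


A path on 6 vertices is a tree with 5 edges.
T(x,y) = x^(5) for any tree.
T(6,5) = 6^5 = 7776.

7776


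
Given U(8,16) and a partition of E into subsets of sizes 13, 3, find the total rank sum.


r(Ai) = min(|Ai|, 8) for each part.
Sum = min(13,8) + min(3,8)
    = 8 + 3
    = 11.

11


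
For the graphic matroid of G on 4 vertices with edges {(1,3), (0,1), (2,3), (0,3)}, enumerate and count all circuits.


A circuit in a graphic matroid = edge set of a simple cycle.
G has 4 vertices and 4 edges.
Enumerating all minimal edge subsets forming cycles...
Total circuits found: 1.

1


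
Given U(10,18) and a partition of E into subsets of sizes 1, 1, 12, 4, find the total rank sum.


r(Ai) = min(|Ai|, 10) for each part.
Sum = min(1,10) + min(1,10) + min(12,10) + min(4,10)
    = 1 + 1 + 10 + 4
    = 16.

16


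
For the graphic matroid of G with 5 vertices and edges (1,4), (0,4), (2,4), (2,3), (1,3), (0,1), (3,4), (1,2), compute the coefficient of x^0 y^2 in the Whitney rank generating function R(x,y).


R(x,y) = sum over A in 2^E of x^(r(E)-r(A)) * y^(|A|-r(A)).
G has 5 vertices, 8 edges. r(E) = 4.
Enumerate all 2^8 = 256 subsets.
Count subsets with r(E)-r(A)=0 and |A|-r(A)=2: 27.

27


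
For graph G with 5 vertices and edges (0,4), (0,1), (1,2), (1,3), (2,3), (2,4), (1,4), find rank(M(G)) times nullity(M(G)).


r(M) = |V| - c = 5 - 1 = 4.
nullity = |E| - r(M) = 7 - 4 = 3.
Product = 4 * 3 = 12.

12


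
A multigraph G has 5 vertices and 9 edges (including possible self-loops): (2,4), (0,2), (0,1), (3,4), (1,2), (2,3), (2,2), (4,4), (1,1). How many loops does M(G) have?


In a graphic matroid, a loop is a self-loop edge (u,u) with rank 0.
Examining all 9 edges for self-loops...
Self-loops found: (2,2), (4,4), (1,1)
Number of loops = 3.

3


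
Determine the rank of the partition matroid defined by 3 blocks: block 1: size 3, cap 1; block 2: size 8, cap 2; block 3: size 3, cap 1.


Rank of a partition matroid = sum of min(|Si|, ci) for each block.
= min(3,1) + min(8,2) + min(3,1)
= 1 + 2 + 1
= 4.

4


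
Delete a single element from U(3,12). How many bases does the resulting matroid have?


Deleting e from U(3,12) gives U(3,11) since n > r.
Bases of U(3,11) = C(11,3) = 11! / (3! * 8!) = 165.

165


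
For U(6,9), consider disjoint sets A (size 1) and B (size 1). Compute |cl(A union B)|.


|A union B| = 1 + 1 = 2 (disjoint).
In U(6,9), cl(S) = S if |S| < 6, else cl(S) = E.
Since 2 < 6, cl(A union B) = A union B.
|cl(A union B)| = 2.

2


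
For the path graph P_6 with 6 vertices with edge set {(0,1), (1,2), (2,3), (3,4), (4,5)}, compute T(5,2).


A path on 6 vertices is a tree with 5 edges.
T(x,y) = x^(5) for any tree.
T(5,2) = 5^5 = 3125.

3125


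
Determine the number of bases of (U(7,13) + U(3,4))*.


(M1+M2)* = M1* + M2*.
M1* = U(6,13), bases: C(13,6) = 1716.
M2* = U(1,4), bases: C(4,1) = 4.
|B(M*)| = 1716 * 4 = 6864.

6864


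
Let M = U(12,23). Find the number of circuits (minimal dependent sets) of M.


In U(12,23), circuits are the (13)-element subsets.
Any set of 13 elements is dependent, and removing any one element gives
an independent set of size 12, so it is a minimal dependent set.
Number of circuits = C(23,13) = 23! / (13! * 10!) = 1144066.

1144066


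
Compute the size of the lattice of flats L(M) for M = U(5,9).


Flats of U(5,9): every subset of size < 5 is a flat, plus E itself.
Count = (9 choose 0) + (9 choose 1) + (9 choose 2) + (9 choose 3) + (9 choose 4) + 1
     = 1 + 9 + 36 + 84 + 126 + 1
     = 257.

257


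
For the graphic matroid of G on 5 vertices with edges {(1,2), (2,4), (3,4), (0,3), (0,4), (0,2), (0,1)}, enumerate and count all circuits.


A circuit in a graphic matroid = edge set of a simple cycle.
G has 5 vertices and 7 edges.
Enumerating all minimal edge subsets forming cycles...
Total circuits found: 6.

6


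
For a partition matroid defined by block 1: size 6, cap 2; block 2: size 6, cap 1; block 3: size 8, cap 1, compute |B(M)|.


A basis picks exactly ci elements from block i.
Number of bases = product of C(|Si|, ci).
= C(6,2) * C(6,1) * C(8,1)
= 15 * 6 * 8
= 720.

720


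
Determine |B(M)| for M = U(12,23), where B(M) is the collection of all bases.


Bases of U(12,23) are all 12-element subsets of the 23-element ground set.
Number of bases = C(23,12).
(23 choose 12) = 1352078.

1352078


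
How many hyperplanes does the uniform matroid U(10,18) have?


Hyperplanes of U(10,18) are flats of rank 9.
In a uniform matroid, these are exactly the (9)-element subsets.
Count = (18 choose 9) = 48620.

48620


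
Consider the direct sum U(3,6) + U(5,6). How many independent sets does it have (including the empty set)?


For a direct sum, |I(M1+M2)| = |I(M1)| * |I(M2)|.
|I(U(3,6))| = sum C(6,k) for k=0..3 = 42.
|I(U(5,6))| = sum C(6,k) for k=0..5 = 63.
Total = 42 * 63 = 2646.

2646


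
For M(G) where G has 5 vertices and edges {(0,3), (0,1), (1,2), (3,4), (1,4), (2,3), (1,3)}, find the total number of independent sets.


An independent set in a graphic matroid is an acyclic edge subset.
G has 5 vertices and 7 edges.
Enumerate all 2^7 = 128 subsets, checking for acyclicity.
Total independent sets = 81.

81


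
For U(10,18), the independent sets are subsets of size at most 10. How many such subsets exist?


Independent sets of U(10,18) are all subsets of size <= 10.
Count = C(18,0) + C(18,1) + C(18,2) + C(18,3) + C(18,4) + C(18,5) + C(18,6) + C(18,7) + C(18,8) + C(18,9) + C(18,10)
     = 1 + 18 + 153 + 816 + 3060 + 8568 + 18564 + 31824 + 43758 + 48620 + 43758
     = 199140.

199140


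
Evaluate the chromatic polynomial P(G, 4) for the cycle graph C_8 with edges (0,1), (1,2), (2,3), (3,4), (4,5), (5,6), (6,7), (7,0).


P(C_8, k) = (k-1)^8 + (-1)^8*(k-1).
P(4) = (3)^8 + 3
= 6561 + 3 = 6564.

6564


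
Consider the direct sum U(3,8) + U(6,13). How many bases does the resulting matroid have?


Bases of a direct sum M1 + M2: |B| = |B(M1)| * |B(M2)|.
|B(U(3,8))| = C(8,3) = 56.
|B(U(6,13))| = C(13,6) = 1716.
Total bases = 56 * 1716 = 96096.

96096


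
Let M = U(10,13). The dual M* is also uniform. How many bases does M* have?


The dual of U(r,n) is U(n-r, n) = U(3,13).
Bases of U(3,13) are all (3)-element subsets.
|B(M*)| = C(13,3) = (13 * 12 * 11) / (1 * 2 * 3) = 286.

286


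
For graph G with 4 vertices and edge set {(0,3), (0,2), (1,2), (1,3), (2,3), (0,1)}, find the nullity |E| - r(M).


Cycle rank (nullity) = |E| - r(M) = |E| - (|V| - c).
|E| = 6, |V| = 4, c = 1.
Nullity = 6 - (4 - 1) = 6 - 3 = 3.

3


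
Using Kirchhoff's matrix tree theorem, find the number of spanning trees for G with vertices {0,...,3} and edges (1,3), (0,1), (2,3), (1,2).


By Kirchhoff's matrix tree theorem, the number of spanning trees equals
the determinant of any cofactor of the Laplacian matrix L.
G has 4 vertices and 4 edges.
Computing the (3 x 3) cofactor determinant gives 3.

3


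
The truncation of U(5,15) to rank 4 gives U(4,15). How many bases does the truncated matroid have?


Truncating U(5,15) to rank 4 gives U(4,15).
Bases of U(4,15) are all 4-element subsets of 15 elements.
Number of bases = C(15,4) = (15 * 14 * 13 * 12) / (1 * 2 * 3 * 4) = 1365.

1365


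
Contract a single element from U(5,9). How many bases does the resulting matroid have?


Contracting e from U(5,9) gives U(4,8).
Bases of U(4,8) = C(8,4) = 8! / (4! * 4!) = 70.

70


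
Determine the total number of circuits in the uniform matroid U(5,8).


In U(5,8), circuits are the (6)-element subsets.
Any set of 6 elements is dependent, and removing any one element gives
an independent set of size 5, so it is a minimal dependent set.
Number of circuits = C(8,6) = 8! / (6! * 2!) = 28.

28


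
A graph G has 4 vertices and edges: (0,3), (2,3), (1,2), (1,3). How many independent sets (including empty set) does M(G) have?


An independent set in a graphic matroid is an acyclic edge subset.
G has 4 vertices and 4 edges.
Enumerate all 2^4 = 16 subsets, checking for acyclicity.
Total independent sets = 14.

14


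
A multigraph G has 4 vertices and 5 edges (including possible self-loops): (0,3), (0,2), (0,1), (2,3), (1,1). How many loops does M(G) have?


In a graphic matroid, a loop is a self-loop edge (u,u) with rank 0.
Examining all 5 edges for self-loops...
Self-loops found: (1,1)
Number of loops = 1.

1


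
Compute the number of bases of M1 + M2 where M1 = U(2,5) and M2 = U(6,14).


Bases of a direct sum M1 + M2: |B| = |B(M1)| * |B(M2)|.
|B(U(2,5))| = C(5,2) = 10.
|B(U(6,14))| = C(14,6) = 3003.
Total bases = 10 * 3003 = 30030.

30030


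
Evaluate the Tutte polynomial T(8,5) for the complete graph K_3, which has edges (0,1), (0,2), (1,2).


T(K_3; x,y) = x^2 + x + y.
T(8,5) = 64 + 8 + 5 = 77.

77


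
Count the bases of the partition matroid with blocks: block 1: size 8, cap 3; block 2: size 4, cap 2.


A basis picks exactly ci elements from block i.
Number of bases = product of C(|Si|, ci).
= C(8,3) * C(4,2)
= 56 * 6
= 336.

336


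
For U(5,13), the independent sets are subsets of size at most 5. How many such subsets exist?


Independent sets of U(5,13) are all subsets of size <= 5.
Count = (13 choose 0) + (13 choose 1) + (13 choose 2) + (13 choose 3) + (13 choose 4) + (13 choose 5)
     = 1 + 13 + 78 + 286 + 715 + 1287
     = 2380.

2380


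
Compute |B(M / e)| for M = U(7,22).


Contracting e from U(7,22) gives U(6,21).
Bases of U(6,21) = (21 choose 6) = 54264.

54264


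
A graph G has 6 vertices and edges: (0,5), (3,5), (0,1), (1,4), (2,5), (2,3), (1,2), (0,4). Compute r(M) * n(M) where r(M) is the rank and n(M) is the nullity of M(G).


r(M) = |V| - c = 6 - 1 = 5.
nullity = |E| - r(M) = 8 - 5 = 3.
Product = 5 * 3 = 15.

15


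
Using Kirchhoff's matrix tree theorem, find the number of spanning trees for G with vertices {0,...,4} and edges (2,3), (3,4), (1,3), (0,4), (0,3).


By Kirchhoff's matrix tree theorem, the number of spanning trees equals
the determinant of any cofactor of the Laplacian matrix L.
G has 5 vertices and 5 edges.
Computing the (4 x 4) cofactor determinant gives 3.

3


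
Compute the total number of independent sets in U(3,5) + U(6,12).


For a direct sum, |I(M1+M2)| = |I(M1)| * |I(M2)|.
|I(U(3,5))| = sum C(5,k) for k=0..3 = 26.
|I(U(6,12))| = sum C(12,k) for k=0..6 = 2510.
Total = 26 * 2510 = 65260.

65260


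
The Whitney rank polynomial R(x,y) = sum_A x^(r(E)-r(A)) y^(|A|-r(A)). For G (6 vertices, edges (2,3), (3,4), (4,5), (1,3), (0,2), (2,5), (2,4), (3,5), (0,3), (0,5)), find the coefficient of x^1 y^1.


R(x,y) = sum over A in 2^E of x^(r(E)-r(A)) * y^(|A|-r(A)).
G has 6 vertices, 10 edges. r(E) = 5.
Enumerate all 2^10 = 1024 subsets.
Count subsets with r(E)-r(A)=1 and |A|-r(A)=1: 162.

162


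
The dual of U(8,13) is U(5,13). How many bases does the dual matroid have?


The dual of U(r,n) is U(n-r, n) = U(5,13).
Bases of U(5,13) are all (5)-element subsets.
|B(M*)| = (13 choose 5) = 1287.

1287


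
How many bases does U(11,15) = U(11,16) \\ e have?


Deleting e from U(11,16) gives U(11,15) since n > r.
Bases of U(11,15) = C(15,11) = 15! / (11! * 4!) = 1365.

1365


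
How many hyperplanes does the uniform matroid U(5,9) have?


Hyperplanes of U(5,9) are flats of rank 4.
In a uniform matroid, these are exactly the (4)-element subsets.
Count = C(9,4) = (9 * 8 * 7 * 6) / (1 * 2 * 3 * 4) = 126.

126


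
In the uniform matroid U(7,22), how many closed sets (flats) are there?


Flats of U(7,22): every subset of size < 7 is a flat, plus E itself.
Count = (22 choose 0) + (22 choose 1) + (22 choose 2) + (22 choose 3) + (22 choose 4) + (22 choose 5) + (22 choose 6) + 1
     = 1 + 22 + 231 + 1540 + 7315 + 26334 + 74613 + 1
     = 110057.

110057


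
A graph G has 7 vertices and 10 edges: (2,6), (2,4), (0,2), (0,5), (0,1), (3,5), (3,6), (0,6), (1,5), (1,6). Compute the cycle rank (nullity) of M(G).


Cycle rank (nullity) = |E| - r(M) = |E| - (|V| - c).
|E| = 10, |V| = 7, c = 1.
Nullity = 10 - (7 - 1) = 10 - 6 = 4.

4


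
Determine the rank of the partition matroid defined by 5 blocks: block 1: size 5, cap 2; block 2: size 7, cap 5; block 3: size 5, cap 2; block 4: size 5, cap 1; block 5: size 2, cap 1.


Rank of a partition matroid = sum of min(|Si|, ci) for each block.
= min(5,2) + min(7,5) + min(5,2) + min(5,1) + min(2,1)
= 2 + 5 + 2 + 1 + 1
= 11.

11


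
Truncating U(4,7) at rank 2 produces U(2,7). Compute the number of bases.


Truncating U(4,7) to rank 2 gives U(2,7).
Bases of U(2,7) are all 2-element subsets of 7 elements.
Number of bases = (7 choose 2) = 21.

21


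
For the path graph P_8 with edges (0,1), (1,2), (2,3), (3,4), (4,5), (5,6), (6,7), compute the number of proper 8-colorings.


P(P_8, k) = k * (k-1)^(7).
P(8) = 8 * 7^7 = 8 * 823543 = 6588344.

6588344


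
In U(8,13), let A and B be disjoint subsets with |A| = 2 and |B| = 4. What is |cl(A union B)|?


|A union B| = 2 + 4 = 6 (disjoint).
In U(8,13), cl(S) = S if |S| < 8, else cl(S) = E.
Since 6 < 8, cl(A union B) = A union B.
|cl(A union B)| = 6.

6


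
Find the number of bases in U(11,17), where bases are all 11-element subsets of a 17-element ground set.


Bases of U(11,17) are all 11-element subsets of the 17-element ground set.
Number of bases = C(17,11).
C(17,11) = 17! / (11! * 6!) = 12376.

12376


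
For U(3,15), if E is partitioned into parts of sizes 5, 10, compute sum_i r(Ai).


r(Ai) = min(|Ai|, 3) for each part.
Sum = min(5,3) + min(10,3)
    = 3 + 3
    = 6.

6


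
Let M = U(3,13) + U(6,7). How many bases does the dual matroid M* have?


(M1+M2)* = M1* + M2*.
M1* = U(10,13), bases: C(13,10) = 286.
M2* = U(1,7), bases: C(7,1) = 7.
|B(M*)| = 286 * 7 = 2002.

2002


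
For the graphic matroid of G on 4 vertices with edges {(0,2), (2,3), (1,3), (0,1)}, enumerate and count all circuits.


A circuit in a graphic matroid = edge set of a simple cycle.
G has 4 vertices and 4 edges.
Enumerating all minimal edge subsets forming cycles...
Total circuits found: 1.

1


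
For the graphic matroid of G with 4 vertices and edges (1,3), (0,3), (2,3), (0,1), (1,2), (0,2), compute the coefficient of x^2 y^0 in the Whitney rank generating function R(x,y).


R(x,y) = sum over A in 2^E of x^(r(E)-r(A)) * y^(|A|-r(A)).
G has 4 vertices, 6 edges. r(E) = 3.
Enumerate all 2^6 = 64 subsets.
Count subsets with r(E)-r(A)=2 and |A|-r(A)=0: 6.

6


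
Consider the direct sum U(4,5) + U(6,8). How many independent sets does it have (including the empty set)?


For a direct sum, |I(M1+M2)| = |I(M1)| * |I(M2)|.
|I(U(4,5))| = sum C(5,k) for k=0..4 = 31.
|I(U(6,8))| = sum C(8,k) for k=0..6 = 247.
Total = 31 * 247 = 7657.

7657


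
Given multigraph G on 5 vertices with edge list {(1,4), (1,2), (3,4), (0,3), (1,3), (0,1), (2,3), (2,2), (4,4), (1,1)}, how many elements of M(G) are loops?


In a graphic matroid, a loop is a self-loop edge (u,u) with rank 0.
Examining all 10 edges for self-loops...
Self-loops found: (2,2), (4,4), (1,1)
Number of loops = 3.

3


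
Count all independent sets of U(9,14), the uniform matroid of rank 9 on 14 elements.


Independent sets of U(9,14) are all subsets of size <= 9.
Count = C(14,0) + C(14,1) + C(14,2) + C(14,3) + C(14,4) + C(14,5) + C(14,6) + C(14,7) + C(14,8) + C(14,9)
     = 1 + 14 + 91 + 364 + 1001 + 2002 + 3003 + 3432 + 3003 + 2002
     = 14913.

14913


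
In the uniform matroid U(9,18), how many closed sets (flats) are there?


Flats of U(9,18): every subset of size < 9 is a flat, plus E itself.
Count = (18 choose 0) + (18 choose 1) + (18 choose 2) + (18 choose 3) + (18 choose 4) + (18 choose 5) + (18 choose 6) + (18 choose 7) + (18 choose 8) + 1
     = 1 + 18 + 153 + 816 + 3060 + 8568 + 18564 + 31824 + 43758 + 1
     = 106763.

106763


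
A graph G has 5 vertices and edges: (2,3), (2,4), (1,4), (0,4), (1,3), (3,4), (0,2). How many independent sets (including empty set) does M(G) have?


An independent set in a graphic matroid is an acyclic edge subset.
G has 5 vertices and 7 edges.
Enumerate all 2^7 = 128 subsets, checking for acyclicity.
Total independent sets = 82.

82


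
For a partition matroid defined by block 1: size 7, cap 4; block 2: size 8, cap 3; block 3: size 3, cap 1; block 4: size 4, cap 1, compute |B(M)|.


A basis picks exactly ci elements from block i.
Number of bases = product of C(|Si|, ci).
= C(7,4) * C(8,3) * C(3,1) * C(4,1)
= 35 * 56 * 3 * 4
= 23520.

23520


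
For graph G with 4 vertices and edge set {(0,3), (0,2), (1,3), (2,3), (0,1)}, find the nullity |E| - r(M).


Cycle rank (nullity) = |E| - r(M) = |E| - (|V| - c).
|E| = 5, |V| = 4, c = 1.
Nullity = 5 - (4 - 1) = 5 - 3 = 2.

2


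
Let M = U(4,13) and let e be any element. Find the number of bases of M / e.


Contracting e from U(4,13) gives U(3,12).
Bases of U(3,12) = C(12,3) = 12! / (3! * 9!) = 220.

220


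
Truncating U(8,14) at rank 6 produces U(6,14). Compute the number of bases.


Truncating U(8,14) to rank 6 gives U(6,14).
Bases of U(6,14) are all 6-element subsets of 14 elements.
Number of bases = (14 choose 6) = 3003.

3003


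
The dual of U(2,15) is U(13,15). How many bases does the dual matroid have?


The dual of U(r,n) is U(n-r, n) = U(13,15).
Bases of U(13,15) are all (13)-element subsets.
|B(M*)| = (15 choose 13) = 105.

105


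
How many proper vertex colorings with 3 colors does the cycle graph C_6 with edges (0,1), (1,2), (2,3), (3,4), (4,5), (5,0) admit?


P(C_6, k) = (k-1)^6 + (-1)^6*(k-1).
P(3) = (2)^6 + 2
= 64 + 2 = 66.

66


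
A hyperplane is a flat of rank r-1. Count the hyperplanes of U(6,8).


Hyperplanes of U(6,8) are flats of rank 5.
In a uniform matroid, these are exactly the (5)-element subsets.
Count = (8 choose 5) = 56.

56


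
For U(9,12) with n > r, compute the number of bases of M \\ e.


Deleting e from U(9,12) gives U(9,11) since n > r.
Bases of U(9,11) = C(11,9) = 55.

55


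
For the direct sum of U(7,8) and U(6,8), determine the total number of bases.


Bases of a direct sum M1 + M2: |B| = |B(M1)| * |B(M2)|.
|B(U(7,8))| = C(8,7) = 8.
|B(U(6,8))| = C(8,6) = 28.
Total bases = 8 * 28 = 224.

224


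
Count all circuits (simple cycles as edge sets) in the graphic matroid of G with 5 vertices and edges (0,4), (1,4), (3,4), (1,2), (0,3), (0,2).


A circuit in a graphic matroid = edge set of a simple cycle.
G has 5 vertices and 6 edges.
Enumerating all minimal edge subsets forming cycles...
Total circuits found: 3.

3


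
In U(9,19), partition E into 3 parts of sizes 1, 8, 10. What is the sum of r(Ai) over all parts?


r(Ai) = min(|Ai|, 9) for each part.
Sum = min(1,9) + min(8,9) + min(10,9)
    = 1 + 8 + 9
    = 18.

18


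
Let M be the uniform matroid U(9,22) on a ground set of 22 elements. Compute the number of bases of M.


Bases of U(9,22) are all 9-element subsets of the 22-element ground set.
Number of bases = C(22,9).
(22 choose 9) = 497420.

497420


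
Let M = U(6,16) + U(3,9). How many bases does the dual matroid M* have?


(M1+M2)* = M1* + M2*.
M1* = U(10,16), bases: C(16,10) = 8008.
M2* = U(6,9), bases: C(9,6) = 84.
|B(M*)| = 8008 * 84 = 672672.

672672


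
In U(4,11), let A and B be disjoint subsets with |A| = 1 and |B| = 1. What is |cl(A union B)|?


|A union B| = 1 + 1 = 2 (disjoint).
In U(4,11), cl(S) = S if |S| < 4, else cl(S) = E.
Since 2 < 4, cl(A union B) = A union B.
|cl(A union B)| = 2.

2


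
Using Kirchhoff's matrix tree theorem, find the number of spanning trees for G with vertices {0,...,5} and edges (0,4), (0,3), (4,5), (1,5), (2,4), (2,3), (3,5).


By Kirchhoff's matrix tree theorem, the number of spanning trees equals
the determinant of any cofactor of the Laplacian matrix L.
G has 6 vertices and 7 edges.
Computing the (5 x 5) cofactor determinant gives 12.

12


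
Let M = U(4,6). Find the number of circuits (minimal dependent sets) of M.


In U(4,6), circuits are the (5)-element subsets.
Any set of 5 elements is dependent, and removing any one element gives
an independent set of size 4, so it is a minimal dependent set.
Number of circuits = (6 choose 5) = 6.

6


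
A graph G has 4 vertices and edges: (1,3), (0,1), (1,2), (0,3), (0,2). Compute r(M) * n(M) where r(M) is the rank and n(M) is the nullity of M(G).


r(M) = |V| - c = 4 - 1 = 3.
nullity = |E| - r(M) = 5 - 3 = 2.
Product = 3 * 2 = 6.

6


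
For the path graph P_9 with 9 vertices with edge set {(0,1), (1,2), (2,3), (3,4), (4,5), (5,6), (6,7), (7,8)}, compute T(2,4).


A path on 9 vertices is a tree with 8 edges.
T(x,y) = x^(8) for any tree.
T(2,4) = 2^8 = 256.

256
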